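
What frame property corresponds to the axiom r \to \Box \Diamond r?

Suppose r→□◇r is valid. Take Rxy and set V(r)={x}. Then r at x, so □◇r at x, so ◇r at y, so some z with Ryz has r; z=x, i.e. Ryx.
Conversely, any frame satisfying \forall x \forall y (Rxy \to Ryx) validates the schema.
So the correspondent is symmetry.

symmetry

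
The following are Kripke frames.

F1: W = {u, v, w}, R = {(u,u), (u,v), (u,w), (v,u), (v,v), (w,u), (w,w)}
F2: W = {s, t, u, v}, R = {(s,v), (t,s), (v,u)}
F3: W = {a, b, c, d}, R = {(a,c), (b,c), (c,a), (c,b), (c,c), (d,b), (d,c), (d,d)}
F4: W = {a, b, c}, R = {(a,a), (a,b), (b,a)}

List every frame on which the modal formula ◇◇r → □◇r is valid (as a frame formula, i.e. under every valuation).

F2

The schema corresponds to a generalized confluence (Geach) condition: ∀x ∀y ∀z ((xR²y ∧ xRz) → ∃w (y = w ∧ zRw)).
F1: fails — uR²v, uRw but no t with v=t and wRt.
F2: satisfies the condition.
F3: fails — cR²a, cRa but no w with a=w and aRw.
F4: fails — aR²b, aRb but no w with b=w and bRw.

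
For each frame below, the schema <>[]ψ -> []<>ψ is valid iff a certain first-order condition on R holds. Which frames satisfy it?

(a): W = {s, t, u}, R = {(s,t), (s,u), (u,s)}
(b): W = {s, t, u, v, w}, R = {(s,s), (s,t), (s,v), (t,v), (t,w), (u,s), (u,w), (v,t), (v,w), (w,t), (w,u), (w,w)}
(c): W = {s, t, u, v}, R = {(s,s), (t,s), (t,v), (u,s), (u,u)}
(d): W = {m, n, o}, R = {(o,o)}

This is the axiom for convergence; its first-order frame correspondent is forall x forall y forall z (Rxy & Rxz -> exists w (Ryw & Rzw)).
(a): fails — Rsu and Rst but u and t have no common successor.
(b): satisfies the condition.
(c): fails — Rtv and Rtv but v and v have no common successor.
(d): satisfies the condition.
Valid on: (b), (d).

(b), (d)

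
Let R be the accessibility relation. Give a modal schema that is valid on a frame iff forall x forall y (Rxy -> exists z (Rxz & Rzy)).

This is density; the standard corresponding axiom is C4: □□q → □q.

□□q → □q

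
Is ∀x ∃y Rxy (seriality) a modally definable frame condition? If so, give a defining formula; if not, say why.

This is a Sahlqvist condition; the D axiom □p → ◇p defines it.

Definable; □p → ◇p defines it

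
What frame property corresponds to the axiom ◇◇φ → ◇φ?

Replacing φ by ¬φ and contraposing gives the equivalent schema □φ → □□φ.
Suppose □φ→□□φ is valid. Take Rxy, Ryz and set V(φ)={w : Rxw}. Then □φ at x, so □□φ at x, so □φ at y, so φ at z, i.e. Rxz.
Conversely, any frame satisfying ∀x ∀y ∀z (Rxy ∧ Ryz → Rxz) validates the schema.
So the correspondent is transitivity.

transitivity: ∀x ∀y ∀z (Rxy ∧ Ryz → Rxz)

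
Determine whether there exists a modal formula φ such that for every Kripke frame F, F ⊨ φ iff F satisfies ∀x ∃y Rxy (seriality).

Definable; □p → ◇p defines it

This is a Sahlqvist condition; the D axiom □p → ◇p defines it.
Suppose □p→◇p is valid. At any x set V(p)=W. Then □p at x, so ◇p at x, so x has a successor.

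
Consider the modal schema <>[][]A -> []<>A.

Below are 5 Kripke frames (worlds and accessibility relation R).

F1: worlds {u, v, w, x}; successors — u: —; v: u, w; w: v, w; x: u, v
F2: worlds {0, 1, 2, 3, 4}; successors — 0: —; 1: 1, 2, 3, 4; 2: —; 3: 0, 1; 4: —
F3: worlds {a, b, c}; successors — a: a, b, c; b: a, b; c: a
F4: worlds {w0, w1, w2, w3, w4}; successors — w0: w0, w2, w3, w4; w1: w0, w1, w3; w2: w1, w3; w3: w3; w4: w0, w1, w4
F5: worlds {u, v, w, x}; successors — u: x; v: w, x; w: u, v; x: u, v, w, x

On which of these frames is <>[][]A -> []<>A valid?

F3

Frame correspondent (Sahlqvist): forall x forall y forall z ((xRy & xRz) -> exists w (y R^2 w & zRw)) — i.e. a generalized confluence (Geach) condition.
F1: fails — vRu, vRu but no t with uR²t and uRt.
F2: fails — 1R1, 1R2 but no w with 1R²w and 2Rw.
F3: condition met.
F4: fails — w0Rw3, w0Rw4 but no w with w3R²w and w4Rw.
F5: fails — vRw, vRw but no t with wR²t and wRt.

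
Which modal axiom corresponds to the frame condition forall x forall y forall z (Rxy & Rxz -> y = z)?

A defining formula is ◇q → □q (the CD axiom).
Suppose ◇q→□q is valid. Take Rxy, Rxz and set V(q)={y}. Then ◇q at x, so □q at x, so q at z, i.e. z=y.

◇q → □q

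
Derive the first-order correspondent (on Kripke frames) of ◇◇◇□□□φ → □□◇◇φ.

∀x ∀y ∀z ((xR³y ∧ xR²z) → ∃w (yR³w ∧ zR²w))

This is a Sahlqvist (Geach-type) schema ◇^3□^3φ → □^2◇^2φ.
Minimal-valuation argument: fix x; take any y with xR^3y and any z with xR^2z. Set V(φ) to the set of worlds R-reachable from y in exactly 3 steps. Then □^3φ holds at y, so the antecedent holds at x; validity forces ◇^2φ at z, giving a w with zR^2w and yR^3w.
First-order correspondent: ∀x ∀y ∀z ((xR³y ∧ xR²z) → ∃w (yR³w ∧ zR²w)).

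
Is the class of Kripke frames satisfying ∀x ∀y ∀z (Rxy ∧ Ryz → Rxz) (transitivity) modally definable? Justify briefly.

This is a Sahlqvist condition; the 4 axiom □q → □□q defines it.
Suppose □q→□□q is valid. Take Rxy, Ryz and set V(q)={w : Rxw}. Then □q at x, so □□q at x, so □q at y, so q at z, i.e. Rxz.

Definable; □q → □□q defines it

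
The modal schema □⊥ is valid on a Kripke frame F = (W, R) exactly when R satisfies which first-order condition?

□⊥ is valid iff no world has any successor (otherwise □⊥ fails at any world with one).

emptiness of R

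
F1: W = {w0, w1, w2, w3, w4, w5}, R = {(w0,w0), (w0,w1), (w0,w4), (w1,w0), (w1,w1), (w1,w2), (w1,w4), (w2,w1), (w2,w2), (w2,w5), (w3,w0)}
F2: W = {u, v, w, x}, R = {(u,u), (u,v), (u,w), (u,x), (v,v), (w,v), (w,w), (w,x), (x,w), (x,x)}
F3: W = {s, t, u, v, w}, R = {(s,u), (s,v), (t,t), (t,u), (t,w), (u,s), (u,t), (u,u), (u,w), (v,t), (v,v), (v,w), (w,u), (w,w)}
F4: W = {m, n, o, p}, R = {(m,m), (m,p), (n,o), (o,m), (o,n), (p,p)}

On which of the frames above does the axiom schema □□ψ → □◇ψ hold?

Frame correspondent (Sahlqvist): ∀x ∀z (xRz → ∃w (xR²w ∧ zRw)) — i.e. a generalized confluence (Geach) condition.
F1: fails — w0Rw4 but no w with w0R²w and w4Rw.
F2: satisfies the condition.
F3: satisfies the condition.
F4: satisfies the condition.

F2, F3, F4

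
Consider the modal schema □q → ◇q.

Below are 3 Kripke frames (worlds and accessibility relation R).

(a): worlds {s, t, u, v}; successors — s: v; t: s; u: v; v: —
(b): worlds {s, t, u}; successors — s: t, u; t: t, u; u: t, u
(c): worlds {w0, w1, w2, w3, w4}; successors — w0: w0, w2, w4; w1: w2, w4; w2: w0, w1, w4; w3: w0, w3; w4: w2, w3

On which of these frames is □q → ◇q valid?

(b), (c)

Frame correspondent (Sahlqvist): ∀x ∃y Rxy — i.e. seriality.
(a): fails — world v has no successor.
(b): ✓.
(c): ✓.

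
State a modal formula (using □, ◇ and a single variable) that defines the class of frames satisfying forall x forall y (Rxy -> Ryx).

This is symmetry; the standard corresponding axiom is B: r → □◇r.
Suppose r→□◇r is valid. Take Rxy and set V(r)={x}. Then r at x, so □◇r at x, so ◇r at y, so some z with Ryz has r; z=x, i.e. Ryx.

r → □◇r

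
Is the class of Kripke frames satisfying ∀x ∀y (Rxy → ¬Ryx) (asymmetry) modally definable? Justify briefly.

No

Modal frame validity is preserved under surjective bounded morphisms.
The 5-cycle (worlds w0,w1,w2,w3,w4 with w0→w1→w2→w3→w4→w0) is asymmetric. Mapping every world to a single reflexive point • is a surjective bounded morphism, and the reflexive point is not asymmetric (R•• but asymmetry requires ¬R••).
So the class is not modally definable.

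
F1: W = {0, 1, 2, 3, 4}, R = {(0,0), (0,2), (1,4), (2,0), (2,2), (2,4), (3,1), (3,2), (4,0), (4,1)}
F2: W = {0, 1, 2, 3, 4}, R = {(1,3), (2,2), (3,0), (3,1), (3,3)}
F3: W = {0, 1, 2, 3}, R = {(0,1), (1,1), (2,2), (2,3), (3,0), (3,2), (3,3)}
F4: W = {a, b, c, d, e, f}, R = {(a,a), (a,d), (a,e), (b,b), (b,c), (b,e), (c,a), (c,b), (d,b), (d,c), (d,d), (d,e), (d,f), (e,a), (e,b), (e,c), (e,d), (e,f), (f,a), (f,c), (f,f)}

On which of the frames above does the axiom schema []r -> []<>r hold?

The schema corresponds to a generalized confluence (Geach) condition: forall x forall z (xRz -> exists w (xRw & zRw)).
F1: fails — 1R4 but no w with 1Rw and 4Rw.
F2: fails — 3R0 but no w with 3Rw and 0Rw.
F3: fails — 3R0 but no w with 3Rw and 0Rw.
F4: ✓.
Valid on: F4.

F4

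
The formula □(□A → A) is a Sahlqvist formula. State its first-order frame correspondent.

This schema is the T□ axiom.
Its frame correspondent is shift-reflexivity — ∀x ∀y (Rxy → Ryy).

shift-reflexivity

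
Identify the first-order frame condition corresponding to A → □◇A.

Suppose A→□◇A is valid. Take Rxy and set V(A)={x}. Then A at x, so □◇A at x, so ◇A at y, so some z with Ryz has A; z=x, i.e. Ryx.

symmetry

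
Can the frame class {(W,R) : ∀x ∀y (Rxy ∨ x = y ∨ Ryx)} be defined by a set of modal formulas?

Not modally definable

Modal frame validity is preserved under disjoint unions.
Take 2 disjoint single-world reflexive frames: each is trivially connected, but their disjoint union has 2 worlds with no edge between distinct components, so it is not connected.
So no modal formula (or set of formulas) defines exactly the connected frames.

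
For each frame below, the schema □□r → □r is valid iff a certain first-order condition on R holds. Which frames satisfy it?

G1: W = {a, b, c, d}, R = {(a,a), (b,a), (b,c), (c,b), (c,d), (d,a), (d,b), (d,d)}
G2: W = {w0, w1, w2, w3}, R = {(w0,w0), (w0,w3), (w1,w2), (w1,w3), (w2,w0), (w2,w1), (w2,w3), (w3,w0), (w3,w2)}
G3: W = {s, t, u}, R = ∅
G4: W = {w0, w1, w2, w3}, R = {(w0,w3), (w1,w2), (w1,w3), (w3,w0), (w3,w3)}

This is the axiom for density; its first-order frame correspondent is ∀x ∀y (Rxy → ∃z (Rxz ∧ Rzy)).
G1: fails — Rbc but no z with Rbz and Rzc.
G2: fails — Rw3w2 but no z with Rw3z and Rzw2.
G3: ✓.
G4: fails — Rw1w2 but no z with Rw1z and Rzw2.
Valid on: G3.

G3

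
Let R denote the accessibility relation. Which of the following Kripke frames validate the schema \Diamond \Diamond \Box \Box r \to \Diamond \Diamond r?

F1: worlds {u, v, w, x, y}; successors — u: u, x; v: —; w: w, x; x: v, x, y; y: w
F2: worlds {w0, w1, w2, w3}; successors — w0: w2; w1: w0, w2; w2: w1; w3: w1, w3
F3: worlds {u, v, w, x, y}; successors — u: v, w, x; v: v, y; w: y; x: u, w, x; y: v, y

This is the axiom for a generalized confluence (Geach) condition; its first-order frame correspondent is \forall x \forall y (x R^2 y \to \exists w (y R^2 w \wedge x R^2 w)).
F1: fails — uR²v but no t with vR²t and uR²t.
F2: fails — w2R²w0 but no w with w0R²w and w2R²w.
F3: condition met.
Valid on: F3.

F3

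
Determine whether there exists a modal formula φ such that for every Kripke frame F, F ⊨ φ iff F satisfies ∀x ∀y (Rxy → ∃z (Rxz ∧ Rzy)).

This is a Sahlqvist condition; the C4 axiom □□p → □p defines it.
Suppose □□p→□p is valid. Take Rxy and set V(p)={w : xR²w}. Then □□p at x, so □p at x, so p at y, i.e. ∃z(Rxz∧Rzy).

Yes, by □□p → □p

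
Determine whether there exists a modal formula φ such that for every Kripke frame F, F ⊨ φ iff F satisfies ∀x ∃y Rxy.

This is a Sahlqvist condition; the D axiom □p → ◇p defines it.
Suppose □p→◇p is valid. At any x set V(p)=W. Then □p at x, so ◇p at x, so x has a successor.

Yes, by □p → ◇p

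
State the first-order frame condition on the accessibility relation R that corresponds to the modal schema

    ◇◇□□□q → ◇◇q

∀x ∀y (xR²y → ∃w (yR³w ∧ xR²w))

This is a Sahlqvist (Geach-type) schema ◇^2□^3q → □^0◇^2q.
Minimal-valuation argument: fix x; take any y with xR^2y and any z with xR^0z. Set V(q) to the set of worlds R-reachable from y in exactly 3 steps. Then □^3q holds at y, so the antecedent holds at x; validity forces ◇^2q at z, giving a w with zR^2w and yR^3w.
First-order correspondent: ∀x ∀y (xR²y → ∃w (yR³w ∧ xR²w)).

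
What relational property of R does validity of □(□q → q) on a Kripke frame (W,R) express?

Suppose □(□q→q) is valid. Take Rxy and set V(q)={w : Ryw}. Then at y, □q holds; since □(□q→q) at x, □q→q at y, so q at y, i.e. Ryy.

Shift-reflexivity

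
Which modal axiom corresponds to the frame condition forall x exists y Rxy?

The condition is seriality. The D schema □q → ◇q defines it.
Suppose □q→◇q is valid. At any x set V(q)=W. Then □q at x, so ◇q at x, so x has a successor.

□q → ◇q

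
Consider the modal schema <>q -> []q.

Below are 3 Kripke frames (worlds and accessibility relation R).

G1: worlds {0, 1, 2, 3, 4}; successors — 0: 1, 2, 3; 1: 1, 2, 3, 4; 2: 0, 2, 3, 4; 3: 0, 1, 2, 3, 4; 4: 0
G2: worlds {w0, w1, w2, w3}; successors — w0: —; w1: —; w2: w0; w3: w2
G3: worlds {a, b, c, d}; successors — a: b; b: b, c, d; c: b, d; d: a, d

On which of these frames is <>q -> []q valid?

G2

Frame correspondent (Sahlqvist): forall x forall y forall z (Rxy & Rxz -> y = z) — i.e. partial functionality.
G1: fails — 0 sees both 1 and 2.
G2: holds.
G3: fails — b sees both b and c.
Valid on: G2.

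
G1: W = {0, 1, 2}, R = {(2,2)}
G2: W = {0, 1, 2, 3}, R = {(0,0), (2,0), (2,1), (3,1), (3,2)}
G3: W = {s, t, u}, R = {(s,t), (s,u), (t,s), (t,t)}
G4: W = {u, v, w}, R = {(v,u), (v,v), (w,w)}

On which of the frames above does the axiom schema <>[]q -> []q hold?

G1

This is the axiom for the Euclidean property; its first-order frame correspondent is forall x forall y forall z (Rxy & Rxz -> Ryz).
G1: condition met.
G2: fails — R20 and R21 but not R01.
G3: fails — Rsu and Rsu but not Ruu.
G4: fails — Rvu and Rvu but not Ruu.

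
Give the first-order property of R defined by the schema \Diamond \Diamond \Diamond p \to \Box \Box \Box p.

This is a Sahlqvist (Geach-type) schema ◇^3□^0p → □^3◇^0p.
Minimal-valuation argument: fix x; take any y with xR^3y and any z with xR^3z. Set V(p) to the set of worlds R-reachable from y in exactly 0 steps. Then □^0p holds at y, so the antecedent holds at x; validity forces ◇^0p at z, giving a w with zR^0w and yR^0w.
First-order correspondent: \forall x \forall y \forall z ((x R^3 y \wedge x R^3 z) \to \exists w (y = w \wedge z = w)).

\forall x \forall y \forall z ((x R^3 y \wedge x R^3 z) \to \exists w (y = w \wedge z = w))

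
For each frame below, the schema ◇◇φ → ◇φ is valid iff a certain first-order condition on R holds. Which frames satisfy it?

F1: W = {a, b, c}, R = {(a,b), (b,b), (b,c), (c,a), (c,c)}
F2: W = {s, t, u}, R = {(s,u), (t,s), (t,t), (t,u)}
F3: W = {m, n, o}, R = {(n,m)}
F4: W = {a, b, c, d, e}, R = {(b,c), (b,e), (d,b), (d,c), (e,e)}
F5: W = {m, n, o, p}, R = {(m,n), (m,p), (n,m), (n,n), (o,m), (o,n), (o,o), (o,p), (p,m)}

F2, F3

The schema corresponds to a generalized confluence (Geach) condition: ∀x ∀y (xR²y → ∃w (y = w ∧ xRw)).
F1: fails — aR²c but no w with c=w and aRw.
F2: condition met.
F3: condition met.
F4: fails — dR²e but no w with e=w and dRw.
F5: fails — mR²m but no w with m=w and mRw.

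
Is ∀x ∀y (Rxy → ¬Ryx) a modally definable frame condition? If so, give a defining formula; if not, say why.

No — not modally definable

Modal frame validity is preserved under surjective bounded morphisms.
The 4-cycle (worlds w0,w1,w2,w3 with w0→w1→w2→w3→w0) is asymmetric. Mapping every world to a single reflexive point • is a surjective bounded morphism, and the reflexive point is not asymmetric (R•• but asymmetry requires ¬R••).
So the class is not modally definable.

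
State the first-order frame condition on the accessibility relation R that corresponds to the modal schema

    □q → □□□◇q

This is a Sahlqvist (Geach-type) schema ◇^0□^1q → □^3◇^1q.
Minimal-valuation argument: fix x; take any y with xR^0y and any z with xR^3z. Set V(q) to the set of worlds R-reachable from y in exactly 1 step. Then □^1q holds at y, so the antecedent holds at x; validity forces ◇^1q at z, giving a w with zR^1w and yR^1w.
First-order correspondent: ∀x ∀z (xR³z → ∃w (xRw ∧ zRw)).

∀x ∀z (xR³z → ∃w (xRw ∧ zRw))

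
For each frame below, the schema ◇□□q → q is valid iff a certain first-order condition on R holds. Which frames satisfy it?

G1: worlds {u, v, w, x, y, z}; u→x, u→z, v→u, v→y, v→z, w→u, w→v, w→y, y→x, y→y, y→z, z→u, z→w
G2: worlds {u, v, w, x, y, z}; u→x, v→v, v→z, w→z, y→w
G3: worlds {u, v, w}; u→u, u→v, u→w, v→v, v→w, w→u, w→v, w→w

This is the axiom for a generalized confluence (Geach) condition; its first-order frame correspondent is ∀x ∀y (xRy → ∃w (yR²w ∧ x = w)).
G1: fails — uRx but no t with xR²t and u=t.
G2: fails — uRx but no t with xR²t and u=t.
G3: condition met.

G3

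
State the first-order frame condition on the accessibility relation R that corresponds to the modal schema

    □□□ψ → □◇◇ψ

∀x ∀z (xRz → ∃w (xR³w ∧ zR²w))

This is a Sahlqvist (Geach-type) schema ◇^0□^3ψ → □^1◇^2ψ.
Minimal-valuation argument: fix x; take any y with xR^0y and any z with xR^1z. Set V(ψ) to the set of worlds R-reachable from y in exactly 3 steps. Then □^3ψ holds at y, so the antecedent holds at x; validity forces ◇^2ψ at z, giving a w with zR^2w and yR^3w.
First-order correspondent: ∀x ∀z (xRz → ∃w (xR³w ∧ zR²w)).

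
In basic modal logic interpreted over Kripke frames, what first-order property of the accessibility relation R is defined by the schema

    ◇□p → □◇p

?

This schema is the .2 axiom.
It corresponds to convergence: ∀x ∀y ∀z (Rxy ∧ Rxz → ∃w (Ryw ∧ Rzw)).

convergence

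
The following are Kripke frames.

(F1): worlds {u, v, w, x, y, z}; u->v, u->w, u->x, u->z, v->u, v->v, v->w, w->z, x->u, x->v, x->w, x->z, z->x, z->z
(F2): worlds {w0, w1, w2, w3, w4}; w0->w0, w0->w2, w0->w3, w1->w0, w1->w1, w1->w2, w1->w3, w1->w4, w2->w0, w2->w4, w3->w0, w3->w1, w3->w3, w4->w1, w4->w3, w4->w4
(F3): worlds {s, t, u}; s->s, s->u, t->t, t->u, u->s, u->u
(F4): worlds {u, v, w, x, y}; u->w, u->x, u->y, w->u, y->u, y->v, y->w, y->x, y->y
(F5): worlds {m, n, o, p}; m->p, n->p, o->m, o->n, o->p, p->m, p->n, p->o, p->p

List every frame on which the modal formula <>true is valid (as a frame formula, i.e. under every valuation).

(F2), (F3), (F5)

Frame correspondent (Sahlqvist): forall x exists y Rxy — i.e. seriality.
(F1): fails — world y has no successor.
(F2): holds.
(F3): holds.
(F4): fails — world v has no successor.
(F5): holds.
Valid on: (F2), (F3), (F5).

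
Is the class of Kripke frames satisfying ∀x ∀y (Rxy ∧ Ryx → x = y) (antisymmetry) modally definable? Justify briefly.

No

Any modally definable frame class is closed under surjective bounded morphisms.
The 6-cycle (worlds s,t,u,v,w,x with s→t→u→v→w→x→s) is antisymmetric. Sending even-indexed worlds to • and odd-indexed worlds to ∘ is a surjective bounded morphism onto the two-world frame with •↔∘, which is not antisymmetric.
So the class is not modally definable.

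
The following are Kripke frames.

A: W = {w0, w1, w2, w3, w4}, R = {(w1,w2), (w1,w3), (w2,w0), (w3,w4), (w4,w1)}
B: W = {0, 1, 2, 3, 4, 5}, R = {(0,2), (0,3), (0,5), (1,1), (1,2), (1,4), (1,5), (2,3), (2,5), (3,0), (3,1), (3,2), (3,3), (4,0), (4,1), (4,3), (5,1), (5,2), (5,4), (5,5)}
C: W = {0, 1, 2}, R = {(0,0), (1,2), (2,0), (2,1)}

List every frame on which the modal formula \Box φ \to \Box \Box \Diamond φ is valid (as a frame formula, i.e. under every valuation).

This is the axiom for a generalized confluence (Geach) condition; its first-order frame correspondent is \forall x \forall z (x R^2 z \to \exists w (xRw \wedge zRw)).
A: fails — w1R²w0 but no w with w1Rw and w0Rw.
B: ✓.
C: fails — 1R²0 but no w with 1Rw and 0Rw.

B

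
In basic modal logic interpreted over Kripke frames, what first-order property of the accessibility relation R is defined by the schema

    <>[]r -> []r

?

This is a form of the 5 axiom.
It corresponds to the Euclidean property: forall x forall y forall z (Rxy & Rxz -> Ryz).

the Euclidean property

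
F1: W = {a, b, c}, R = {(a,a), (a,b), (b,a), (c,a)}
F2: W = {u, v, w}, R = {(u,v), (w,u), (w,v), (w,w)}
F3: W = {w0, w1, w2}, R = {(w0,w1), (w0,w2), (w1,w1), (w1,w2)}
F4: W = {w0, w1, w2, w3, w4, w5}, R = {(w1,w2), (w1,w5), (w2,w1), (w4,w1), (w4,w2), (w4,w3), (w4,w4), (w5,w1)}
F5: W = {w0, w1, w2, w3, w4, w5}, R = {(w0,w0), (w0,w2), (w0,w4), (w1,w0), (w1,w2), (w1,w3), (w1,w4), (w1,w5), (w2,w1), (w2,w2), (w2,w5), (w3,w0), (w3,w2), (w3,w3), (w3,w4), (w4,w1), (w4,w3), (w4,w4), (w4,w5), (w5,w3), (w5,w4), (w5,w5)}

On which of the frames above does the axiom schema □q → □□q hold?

This is the axiom for transitivity; its first-order frame correspondent is ∀x ∀y ∀z (Rxy ∧ Ryz → Rxz).
F1: fails — Rca and Rab but not Rcb.
F2: satisfies the condition.
F3: satisfies the condition.
F4: fails — Rw1w5 and Rw5w1 but not Rw1w1.
F5: fails — Rw1w4 and Rw4w1 but not Rw1w1.
Valid on: F2, F3.

F2, F3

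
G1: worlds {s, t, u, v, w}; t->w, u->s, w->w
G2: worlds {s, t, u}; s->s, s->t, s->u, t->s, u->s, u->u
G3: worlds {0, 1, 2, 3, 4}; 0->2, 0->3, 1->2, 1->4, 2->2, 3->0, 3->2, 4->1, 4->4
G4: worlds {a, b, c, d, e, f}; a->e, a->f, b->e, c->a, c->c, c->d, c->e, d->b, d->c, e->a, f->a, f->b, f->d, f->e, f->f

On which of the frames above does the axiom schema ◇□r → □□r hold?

G1

Frame correspondent (Sahlqvist): ∀x ∀y ∀z ((xRy ∧ xR²z) → ∃w (yRw ∧ z = w)) — i.e. a generalized confluence (Geach) condition.
G1: ✓.
G2: fails — sRt, sR²t but no w with tRw and t=w.
G3: fails — 0R2, 0R²0 but no w with 2Rw and 0=w.
G4: fails — aRe, aR²b but no w with eRw and b=w.
Valid on: G1.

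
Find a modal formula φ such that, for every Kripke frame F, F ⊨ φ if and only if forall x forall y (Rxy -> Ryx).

s → □◇s

A defining formula is s → □◇s (the B axiom).
Suppose s→□◇s is valid. Take Rxy and set V(s)={x}. Then s at x, so □◇s at x, so ◇s at y, so some z with Ryz has s; z=x, i.e. Ryx.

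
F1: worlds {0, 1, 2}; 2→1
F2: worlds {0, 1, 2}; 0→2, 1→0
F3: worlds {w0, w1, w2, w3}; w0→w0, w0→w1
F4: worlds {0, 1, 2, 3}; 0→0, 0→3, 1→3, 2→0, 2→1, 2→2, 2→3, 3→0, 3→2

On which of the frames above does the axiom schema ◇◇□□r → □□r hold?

F1

This is the axiom for a generalized confluence (Geach) condition; its first-order frame correspondent is ∀x ∀y ∀z ((xR²y ∧ xR²z) → ∃w (yR²w ∧ z = w)).
F1: holds.
F2: fails — 1R²2, 1R²2 but no w with 2R²w and 2=w.
F3: fails — w0R²w1, w0R²w0 but no w with w1R²w and w0=w.
F4: fails — 2R²0, 2R²1 but no w with 0R²w and 1=w.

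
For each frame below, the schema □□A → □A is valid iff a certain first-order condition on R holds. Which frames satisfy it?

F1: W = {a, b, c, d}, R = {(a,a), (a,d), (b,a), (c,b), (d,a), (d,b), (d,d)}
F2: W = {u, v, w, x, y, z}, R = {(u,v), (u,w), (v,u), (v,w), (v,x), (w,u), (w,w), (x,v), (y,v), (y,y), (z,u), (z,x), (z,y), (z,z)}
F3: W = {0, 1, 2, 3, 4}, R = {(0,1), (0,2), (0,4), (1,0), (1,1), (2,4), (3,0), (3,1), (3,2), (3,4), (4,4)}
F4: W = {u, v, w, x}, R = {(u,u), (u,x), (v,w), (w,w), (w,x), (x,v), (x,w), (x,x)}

Frame correspondent (Sahlqvist): ∀x ∀y (Rxy → ∃z (Rxz ∧ Rzy)) — i.e. density.
F1: fails — Rcb but no z with Rcz and Rzb.
F2: fails — Ruv but no t with Rut and Rtv.
F3: fails — R02 but no z with R0z and Rz2.
F4: satisfies the condition.

F4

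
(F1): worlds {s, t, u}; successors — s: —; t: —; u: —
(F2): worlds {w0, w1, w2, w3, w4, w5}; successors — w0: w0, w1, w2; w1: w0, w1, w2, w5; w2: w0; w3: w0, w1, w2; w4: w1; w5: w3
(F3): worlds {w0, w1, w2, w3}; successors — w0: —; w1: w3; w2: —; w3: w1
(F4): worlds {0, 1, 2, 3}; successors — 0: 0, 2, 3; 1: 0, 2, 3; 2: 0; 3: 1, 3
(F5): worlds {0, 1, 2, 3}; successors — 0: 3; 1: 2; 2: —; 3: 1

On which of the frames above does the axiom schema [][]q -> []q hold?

This is the axiom for density; its first-order frame correspondent is forall x forall y (Rxy -> exists z (Rxz & Rzy)).
(F1): holds.
(F2): fails — Rw5w3 but no z with Rw5z and Rzw3.
(F3): fails — Rw3w1 but no z with Rw3z and Rzw1.
(F4): holds.
(F5): fails — R12 but no z with R1z and Rz2.
Valid on: (F1), (F4).

(F1), (F4)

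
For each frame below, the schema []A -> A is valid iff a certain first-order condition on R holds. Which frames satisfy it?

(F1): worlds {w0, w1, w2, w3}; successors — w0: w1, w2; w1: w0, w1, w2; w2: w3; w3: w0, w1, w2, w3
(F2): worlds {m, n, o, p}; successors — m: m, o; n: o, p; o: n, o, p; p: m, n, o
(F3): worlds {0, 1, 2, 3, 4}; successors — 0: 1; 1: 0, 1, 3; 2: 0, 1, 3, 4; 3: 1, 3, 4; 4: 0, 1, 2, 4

none

This is the axiom for reflexivity; its first-order frame correspondent is forall x Rxx.
(F1): fails — world w0 does not see itself.
(F2): fails — world n does not see itself.
(F3): fails — world 0 does not see itself.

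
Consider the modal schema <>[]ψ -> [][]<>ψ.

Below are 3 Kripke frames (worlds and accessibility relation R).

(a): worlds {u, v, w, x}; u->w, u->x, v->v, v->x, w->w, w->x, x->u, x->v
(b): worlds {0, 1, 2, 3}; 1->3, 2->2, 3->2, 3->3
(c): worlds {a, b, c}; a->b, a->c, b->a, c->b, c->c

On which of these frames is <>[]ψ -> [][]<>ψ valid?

Frame correspondent (Sahlqvist): forall x forall y forall z ((xRy & x R^2 z) -> exists w (yRw & zRw)) — i.e. a generalized confluence (Geach) condition.
(a): fails — uRw, uR²x but no t with wRt and xRt.
(b): condition met.
(c): fails — aRb, aR²a but no w with bRw and aRw.

(b)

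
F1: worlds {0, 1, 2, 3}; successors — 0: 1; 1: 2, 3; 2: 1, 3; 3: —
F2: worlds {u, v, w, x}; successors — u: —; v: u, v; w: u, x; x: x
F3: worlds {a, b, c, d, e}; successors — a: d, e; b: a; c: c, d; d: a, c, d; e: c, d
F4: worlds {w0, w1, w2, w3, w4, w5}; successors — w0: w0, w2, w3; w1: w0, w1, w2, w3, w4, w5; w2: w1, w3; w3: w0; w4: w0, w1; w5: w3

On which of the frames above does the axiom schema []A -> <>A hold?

This is the axiom for seriality; its first-order frame correspondent is forall x exists y Rxy.
F1: fails — world 3 has no successor.
F2: fails — world u has no successor.
F3: ✓.
F4: ✓.

F3, F4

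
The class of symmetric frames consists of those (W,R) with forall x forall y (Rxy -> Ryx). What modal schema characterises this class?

This is symmetry; the standard corresponding axiom is B: r → □◇r.
Suppose r→□◇r is valid. Take Rxy and set V(r)={x}. Then r at x, so □◇r at x, so ◇r at y, so some z with Ryz has r; z=x, i.e. Ryx.

r → □◇r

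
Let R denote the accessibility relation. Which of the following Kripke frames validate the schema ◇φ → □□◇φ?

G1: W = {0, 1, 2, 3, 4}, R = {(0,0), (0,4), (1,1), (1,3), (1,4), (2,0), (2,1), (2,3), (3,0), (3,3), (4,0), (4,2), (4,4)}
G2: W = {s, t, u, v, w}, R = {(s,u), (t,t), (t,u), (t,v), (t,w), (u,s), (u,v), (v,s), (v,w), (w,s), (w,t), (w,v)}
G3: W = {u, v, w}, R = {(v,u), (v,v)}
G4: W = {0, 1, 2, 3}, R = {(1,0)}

G4

This is the axiom for a generalized confluence (Geach) condition; its first-order frame correspondent is ∀x ∀y ∀z ((xRy ∧ xR²z) → ∃w (y = w ∧ zRw)).
G1: fails — 0R4, 0R²2 but no w with 4=w and 2Rw.
G2: fails — sRu, sR²v but no w* with u=w* and vRw*.
G3: fails — vRu, vR²u but no t with u=t and uRt.
G4: holds.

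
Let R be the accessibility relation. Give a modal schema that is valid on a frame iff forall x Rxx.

□q → q

This is reflexivity; the standard corresponding axiom is T: □q → q.
Suppose □q→q is valid. At any x set V(q)={w : Rxw}. Then □q holds at x, so q holds at x, i.e. Rxx.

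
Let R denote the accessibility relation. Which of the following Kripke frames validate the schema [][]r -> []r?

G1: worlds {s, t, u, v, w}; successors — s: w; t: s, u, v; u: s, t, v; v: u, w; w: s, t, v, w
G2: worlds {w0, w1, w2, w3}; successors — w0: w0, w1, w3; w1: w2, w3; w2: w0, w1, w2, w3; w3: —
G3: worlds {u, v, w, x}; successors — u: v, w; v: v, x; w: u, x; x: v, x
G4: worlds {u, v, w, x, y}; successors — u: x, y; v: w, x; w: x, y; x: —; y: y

This is the axiom for density; its first-order frame correspondent is forall x forall y (Rxy -> exists z (Rxz & Rzy)).
G1: fails — Rut but no z with Ruz and Rzt.
G2: holds.
G3: fails — Rwu but no z with Rwz and Rzu.
G4: fails — Rwx but no z with Rwz and Rzx.

G2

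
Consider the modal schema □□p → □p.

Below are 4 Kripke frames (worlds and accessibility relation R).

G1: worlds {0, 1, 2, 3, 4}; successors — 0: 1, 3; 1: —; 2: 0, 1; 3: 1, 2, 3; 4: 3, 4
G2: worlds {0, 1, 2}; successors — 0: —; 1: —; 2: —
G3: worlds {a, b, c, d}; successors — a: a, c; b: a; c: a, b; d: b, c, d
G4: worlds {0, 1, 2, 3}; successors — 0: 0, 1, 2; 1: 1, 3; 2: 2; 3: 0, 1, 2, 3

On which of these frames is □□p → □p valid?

G2, G4

The schema corresponds to density: ∀x ∀y (Rxy → ∃z (Rxz ∧ Rzy)).
G1: fails — R20 but no z with R2z and Rz0.
G2: condition met.
G3: fails — Rcb but no z with Rcz and Rzb.
G4: condition met.
Valid on: G2, G4.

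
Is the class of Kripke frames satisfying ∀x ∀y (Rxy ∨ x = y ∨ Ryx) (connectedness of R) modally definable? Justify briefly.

If a class were modally definable it would be closed under disjoint unions (Goldblatt–Thomason).
Take 3 disjoint single-world reflexive frames: each is trivially connected, but their disjoint union has 3 worlds with no edge between distinct components, so it is not connected.
Hence connectedness of R is not modally definable.

No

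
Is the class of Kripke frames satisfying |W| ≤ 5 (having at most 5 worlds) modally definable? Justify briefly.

No

If a class were modally definable it would be closed under disjoint unions (Goldblatt–Thomason).
Any modal formula valid on each of 6 disjoint one-world frames is valid on their disjoint union (validity is preserved under disjoint unions). Each one-world frame has |W|=1≤5, but the union has |W|=6.
So the class is not modally definable.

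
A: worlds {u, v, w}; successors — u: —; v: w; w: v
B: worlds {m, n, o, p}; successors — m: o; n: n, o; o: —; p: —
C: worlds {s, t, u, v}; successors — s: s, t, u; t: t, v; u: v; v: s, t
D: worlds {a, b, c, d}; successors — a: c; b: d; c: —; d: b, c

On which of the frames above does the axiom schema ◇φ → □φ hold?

Frame correspondent (Sahlqvist): ∀x ∀y ∀z (Rxy ∧ Rxz → y = z) — i.e. partial functionality.
A: holds.
B: fails — n sees both n and o.
C: fails — s sees both s and t.
D: fails — d sees both b and c.
Valid on: A.

A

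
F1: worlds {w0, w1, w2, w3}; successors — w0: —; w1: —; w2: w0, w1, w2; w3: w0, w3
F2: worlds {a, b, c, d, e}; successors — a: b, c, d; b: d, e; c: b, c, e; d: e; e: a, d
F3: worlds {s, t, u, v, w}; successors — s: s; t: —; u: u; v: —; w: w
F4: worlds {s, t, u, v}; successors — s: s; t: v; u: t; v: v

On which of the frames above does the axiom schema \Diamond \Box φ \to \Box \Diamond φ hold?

The schema corresponds to convergence: \forall x \forall y \forall z (Rxy \wedge Rxz \to \exists w (Ryw \wedge Rzw)).
F1: fails — Rw2w2 and Rw2w1 but w2 and w1 have no common successor.
F2: fails — Rbe and Rbd but e and d have no common successor.
F3: ✓.
F4: ✓.
Valid on: F3, F4.

F3, F4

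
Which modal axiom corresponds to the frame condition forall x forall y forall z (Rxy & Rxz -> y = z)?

The condition is partial functionality. The CD schema ◇p → □p defines it.
Suppose ◇p→□p is valid. Take Rxy, Rxz and set V(p)={y}. Then ◇p at x, so □p at x, so p at z, i.e. z=y.

◇p → □p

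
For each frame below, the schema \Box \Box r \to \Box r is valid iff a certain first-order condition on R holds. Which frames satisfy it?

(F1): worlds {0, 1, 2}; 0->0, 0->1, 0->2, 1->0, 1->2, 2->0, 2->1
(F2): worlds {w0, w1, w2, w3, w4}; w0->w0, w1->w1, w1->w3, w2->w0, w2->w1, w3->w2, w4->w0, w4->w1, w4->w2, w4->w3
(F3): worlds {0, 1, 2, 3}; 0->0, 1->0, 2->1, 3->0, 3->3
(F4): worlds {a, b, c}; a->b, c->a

(F1)

This is the axiom for density; its first-order frame correspondent is \forall x \forall y (Rxy \to \exists z (Rxz \wedge Rzy)).
(F1): holds.
(F2): fails — Rw3w2 but no z with Rw3z and Rzw2.
(F3): fails — R21 but no z with R2z and Rz1.
(F4): fails — Rca but no z with Rcz and Rza.
Valid on: (F1).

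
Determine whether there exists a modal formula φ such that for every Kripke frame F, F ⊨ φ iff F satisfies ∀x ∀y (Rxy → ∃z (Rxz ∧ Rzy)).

Yes — defined by □□p → □p

The condition is density. A defining modal formula is □□p → □p.
Suppose □□p→□p is valid. Take Rxy and set V(p)={w : xR²w}. Then □□p at x, so □p at x, so p at y, i.e. ∃z(Rxz∧Rzy).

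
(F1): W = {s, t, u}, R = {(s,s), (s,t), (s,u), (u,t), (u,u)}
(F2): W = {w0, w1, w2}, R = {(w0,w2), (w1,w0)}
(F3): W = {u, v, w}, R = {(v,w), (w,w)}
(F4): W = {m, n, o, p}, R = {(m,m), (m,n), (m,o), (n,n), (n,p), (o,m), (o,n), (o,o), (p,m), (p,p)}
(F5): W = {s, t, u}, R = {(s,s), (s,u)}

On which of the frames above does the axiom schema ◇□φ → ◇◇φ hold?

(F3), (F4)

The schema corresponds to a generalized confluence (Geach) condition: ∀x ∀y (xRy → ∃w (yRw ∧ xR²w)).
(F1): fails — sRt but no w with tRw and sR²w.
(F2): fails — w0Rw2 but no w with w2Rw and w0R²w.
(F3): holds.
(F4): holds.
(F5): fails — sRu but no w with uRw and sR²w.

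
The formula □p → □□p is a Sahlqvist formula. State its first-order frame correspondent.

Suppose □p→□□p is valid. Take Rxy, Ryz and set V(p)={w : Rxw}. Then □p at x, so □□p at x, so □p at y, so p at z, i.e. Rxz.
The converse is a direct semantic check.
Frame condition: ∀x ∀y ∀z (Rxy ∧ Ryz → Rxz).

Transitivity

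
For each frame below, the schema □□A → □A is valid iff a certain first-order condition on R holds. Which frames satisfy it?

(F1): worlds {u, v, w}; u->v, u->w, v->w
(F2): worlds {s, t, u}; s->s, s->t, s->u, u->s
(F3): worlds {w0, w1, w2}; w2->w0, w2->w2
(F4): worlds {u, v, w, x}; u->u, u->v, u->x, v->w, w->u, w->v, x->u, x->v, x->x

Frame correspondent (Sahlqvist): ∀x ∀y (Rxy → ∃z (Rxz ∧ Rzy)) — i.e. density.
(F1): fails — Ruv but no z with Ruz and Rzv.
(F2): condition met.
(F3): condition met.
(F4): fails — Rvw but no z with Rvz and Rzw.

(F2), (F3)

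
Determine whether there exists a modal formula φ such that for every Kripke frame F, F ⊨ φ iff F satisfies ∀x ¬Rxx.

No

Modal frame validity is preserved under surjective bounded morphisms.
The 5-cycle (worlds s,t,u,v,w with s→t→u→v→w→s) is irreflexive, and the map sending every world to a single reflexive point • is a surjective bounded morphism (forth: every edge maps to (•,•); back: every world has a successor). So any modal formula valid on the 5-cycle is also valid on the reflexive point, which is not irreflexive.
So no modal formula (or set of formulas) defines exactly the irreflexive frames.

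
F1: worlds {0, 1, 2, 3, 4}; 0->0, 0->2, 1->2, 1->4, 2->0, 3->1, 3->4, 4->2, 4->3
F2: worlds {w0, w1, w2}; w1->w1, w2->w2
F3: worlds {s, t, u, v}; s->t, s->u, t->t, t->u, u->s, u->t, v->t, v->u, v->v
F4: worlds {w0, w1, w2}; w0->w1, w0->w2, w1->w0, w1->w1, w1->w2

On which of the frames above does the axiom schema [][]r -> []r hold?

This is the axiom for density; its first-order frame correspondent is forall x forall y (Rxy -> exists z (Rxz & Rzy)).
F1: fails — R31 but no z with R3z and Rz1.
F2: satisfies the condition.
F3: fails — Rus but no z with Ruz and Rzs.
F4: satisfies the condition.
Valid on: F2, F4.

F2, F4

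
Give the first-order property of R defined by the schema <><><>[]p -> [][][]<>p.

This is a Sahlqvist (Geach-type) schema ◇^3□^1p → □^3◇^1p.
First-order correspondent: forall x forall y forall z ((x R^3 y & x R^3 z) -> exists w (yRw & zRw)).

forall x forall y forall z ((x R^3 y & x R^3 z) -> exists w (yRw & zRw))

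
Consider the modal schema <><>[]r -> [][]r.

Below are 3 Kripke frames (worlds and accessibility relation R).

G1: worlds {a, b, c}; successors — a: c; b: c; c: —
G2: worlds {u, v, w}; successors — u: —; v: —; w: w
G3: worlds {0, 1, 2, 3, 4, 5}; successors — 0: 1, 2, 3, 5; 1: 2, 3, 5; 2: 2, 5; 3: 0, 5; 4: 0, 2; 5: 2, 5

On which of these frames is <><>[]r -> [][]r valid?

This is the axiom for a generalized confluence (Geach) condition; its first-order frame correspondent is forall x forall y forall z ((x R^2 y & x R^2 z) -> exists w (yRw & z = w)).
G1: satisfies the condition.
G2: satisfies the condition.
G3: fails — 0R²0, 0R²0 but no w with 0Rw and 0=w.
Valid on: G1, G2.

G1, G2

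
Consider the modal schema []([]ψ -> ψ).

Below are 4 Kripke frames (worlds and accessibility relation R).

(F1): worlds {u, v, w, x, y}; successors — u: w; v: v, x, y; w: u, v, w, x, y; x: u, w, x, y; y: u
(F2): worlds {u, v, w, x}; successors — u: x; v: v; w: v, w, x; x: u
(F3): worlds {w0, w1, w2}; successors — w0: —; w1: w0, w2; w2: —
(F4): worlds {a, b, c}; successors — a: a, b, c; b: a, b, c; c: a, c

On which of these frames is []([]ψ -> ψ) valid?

This is the axiom for shift-reflexivity; its first-order frame correspondent is forall x forall y (Rxy -> Ryy).
(F1): fails — Rwu but not Ruu.
(F2): fails — Rwx but not Rxx.
(F3): fails — Rw1w2 but not Rw2w2.
(F4): condition met.

(F4)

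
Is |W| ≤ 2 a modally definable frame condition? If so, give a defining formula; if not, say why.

Modal frame validity is preserved under disjoint unions.
Any modal formula valid on each of 3 disjoint one-world frames is valid on their disjoint union (validity is preserved under disjoint unions). Each one-world frame has |W|=1≤2, but the union has |W|=3.
So the class is not modally definable.

No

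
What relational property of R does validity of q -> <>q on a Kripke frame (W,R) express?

reflexivity

This is frame-equivalent to □q → q (substitute ¬q for q and contrapose).
Suppose □q→q is valid. At any x set V(q)={w : Rxw}. Then □q holds at x, so q holds at x, i.e. Rxx.
Conversely, any frame satisfying forall x Rxx validates the schema.
So the correspondent is reflexivity.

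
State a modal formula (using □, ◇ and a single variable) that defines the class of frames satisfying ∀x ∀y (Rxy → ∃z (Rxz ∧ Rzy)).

This is density; the standard corresponding axiom is C4: □□p → □p.
Suppose □□p→□p is valid. Take Rxy and set V(p)={w : xR²w}. Then □□p at x, so □p at x, so p at y, i.e. ∃z(Rxz∧Rzy).

□□p → □p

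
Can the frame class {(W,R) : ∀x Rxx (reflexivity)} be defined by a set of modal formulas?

This is a Sahlqvist condition; the T axiom □r → r defines it.
Suppose □r→r is valid. At any x set V(r)={w : Rxw}. Then □r holds at x, so r holds at x, i.e. Rxx.

Definable; □r → r defines it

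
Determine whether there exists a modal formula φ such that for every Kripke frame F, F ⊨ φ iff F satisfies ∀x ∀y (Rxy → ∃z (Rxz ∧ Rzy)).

Yes: it is density, defined by the C4 schema □□q → □q.

Definable; □□q → □q defines it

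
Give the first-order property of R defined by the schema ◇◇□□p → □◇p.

This is a Sahlqvist (Geach-type) schema ◇^2□^2p → □^1◇^1p.
Minimal-valuation argument: fix x; take any y with xR^2y and any z with xR^1z. Set V(p) to the set of worlds R-reachable from y in exactly 2 steps. Then □^2p holds at y, so the antecedent holds at x; validity forces ◇^1p at z, giving a w with zR^1w and yR^2w.
First-order correspondent: ∀x ∀y ∀z ((xR²y ∧ xRz) → ∃w (yR²w ∧ zRw)).

∀x ∀y ∀z ((xR²y ∧ xRz) → ∃w (yR²w ∧ zRw))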